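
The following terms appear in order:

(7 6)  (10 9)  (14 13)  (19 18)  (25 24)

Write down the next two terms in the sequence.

(32 31), (40 39)

First coordinate: differences are 3, 4, 5, … (increasing by 1 each time); 7, 10, 14, 19, 25 → 32 → 40.
For the second coordinate, differences are 3, 4, 5, … (increasing by 1 each time): 6, 9, 13, 18, 24 → 31 → 39.
Putting the parts together: (32 31) and then (40 39).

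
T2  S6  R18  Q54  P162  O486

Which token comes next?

Letter goes T, S, R, Q, P, O → N (letters move back 1 place in the alphabet).
Second component: 2, 6, 18, 54, 162, 486 → 1458 (×3 each step).
Putting it together: N1458.

N1458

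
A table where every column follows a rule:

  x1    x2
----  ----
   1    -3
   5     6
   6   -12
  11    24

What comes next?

Column x1: each term is the sum of the two before it, so 1, 5, 6, 11 → 17.
Column x2 goes -3, 6, -12, 24 → -48 (×(-2) each step).
Putting it together: 17  -48.

17  -48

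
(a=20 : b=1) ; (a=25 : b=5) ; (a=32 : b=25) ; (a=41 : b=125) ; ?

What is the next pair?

(a=52 : b=625)

A — differences are 5, 7, 9, … (increasing by 2 each time): 20, 25, 32, 41 → 52.
B goes 1, 5, 25, 125 → 625 (×5 each step).
Putting it together: (a=52 : b=625).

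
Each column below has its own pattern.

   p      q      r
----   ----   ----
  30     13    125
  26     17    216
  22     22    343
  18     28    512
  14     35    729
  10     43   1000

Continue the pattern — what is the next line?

6  52  1331

For the column p, −4 each step: 30, 26, 22, 18, 14, 10 → 6.
Column q: differences are 4, 5, 6, … (increasing by 1 each time), so 13, 17, 22, 28, 35, 43 → 52.
Column r: 125, 216, 343, 512, 729, 1000 → 1331 (perfect cubes: 5³, 6³, 7³, …).
Combining the parts gives 6  52  1331.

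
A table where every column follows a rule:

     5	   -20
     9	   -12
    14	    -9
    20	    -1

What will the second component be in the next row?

2

Second component — alternating steps +8, +3, +8, +3, …: -20, -12, -9, -1 → 2.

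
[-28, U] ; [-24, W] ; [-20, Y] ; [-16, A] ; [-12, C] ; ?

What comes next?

[-8, E]

First component goes -28, -24, -20, -16, -12 → -8 (+4 each step).
Letter — letters move forward 2 places in the alphabet, wrapping Z→A: U, W, Y, A, C → E.
So the next tuple is [-8, E].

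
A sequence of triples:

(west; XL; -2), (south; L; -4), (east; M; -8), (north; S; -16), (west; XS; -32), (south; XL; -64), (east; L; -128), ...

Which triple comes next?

(north; M; -256)

For the direction, repeats west → south → east → north: west, south, east, north, west, south, east → north.
Size — repeats XL → L → M → S → XS: XL, L, M, S, XS, XL, L → M.
For the third component, ×2 each step: -2, -4, -8, -16, -32, -64, -128 → -256.
Putting it together: (north; M; -256).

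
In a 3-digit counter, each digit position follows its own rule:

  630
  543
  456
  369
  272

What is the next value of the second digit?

8

Second digit — +1 each step, mod 10: 3, 4, 5, 6, 7 → 8.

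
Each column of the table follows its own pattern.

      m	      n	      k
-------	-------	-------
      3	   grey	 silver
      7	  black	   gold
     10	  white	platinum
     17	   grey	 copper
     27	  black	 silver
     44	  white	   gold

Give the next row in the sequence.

71  grey  platinum

Column m: each term is the sum of the two before it; 3, 7, 10, 17, 27, 44 → 71.
Column n: repeats grey → black → white, so grey, black, white, grey, black, white → grey.
Column k goes silver, gold, platinum, copper, silver, gold → platinum (repeats silver → gold → platinum → copper).
So the next row is 71  grey  platinum.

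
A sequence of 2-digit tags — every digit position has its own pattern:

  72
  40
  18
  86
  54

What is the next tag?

22

First digit: 7, 4, 1, 8, 5 → 2 (−3 each step, mod 10).
Second digit: −2 each step, mod 10; 2, 0, 8, 6, 4 → 2.
Putting it together: 22.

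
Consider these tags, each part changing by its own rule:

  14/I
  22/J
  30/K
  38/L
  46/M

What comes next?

54/N

First component: +8 each step, so 14, 22, 30, 38, 46 → 54.
Letter goes I, J, K, L, M → N (letters move forward 1 place in the alphabet).
Putting it together: 54/N.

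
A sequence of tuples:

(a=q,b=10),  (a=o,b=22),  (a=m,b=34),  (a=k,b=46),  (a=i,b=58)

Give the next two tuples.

A goes q, o, m, k, i → g → e (letters move back 2 places in the alphabet).
B — +12 each step: 10, 22, 34, 46, 58 → 70 → 82.
So the next two tuples are (a=g,b=70) and (a=e,b=82).

(a=g,b=70), (a=e,b=82)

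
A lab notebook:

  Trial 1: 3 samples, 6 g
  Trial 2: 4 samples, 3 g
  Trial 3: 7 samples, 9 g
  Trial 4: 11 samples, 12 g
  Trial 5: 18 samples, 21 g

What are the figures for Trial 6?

29 samples, 33 g

Samples: each term is the sum of the two before it, so 3, 4, 7, 11, 18 → 29.
G: each term is the sum of the two before it, so 6, 3, 9, 12, 21 → 33.
Putting it together: 29 samples, 33 g.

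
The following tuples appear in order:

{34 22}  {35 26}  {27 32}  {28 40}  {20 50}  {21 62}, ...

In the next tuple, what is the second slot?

For the first slot, alternating steps +1, −8, +1, −8, …: 34, 35, 27, 28, 20, 21 → 13.
Second slot — differences are 4, 6, 8, … (increasing by 2 each time): 22, 26, 32, 40, 50, 62 → 76.

76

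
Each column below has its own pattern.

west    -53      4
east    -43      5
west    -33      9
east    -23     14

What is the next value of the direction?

west

Direction — alternates west ↔ east: west, east, west, east → west.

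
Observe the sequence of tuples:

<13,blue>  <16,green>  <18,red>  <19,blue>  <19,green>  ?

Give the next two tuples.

First part — differences are 3, 2, 1, … (decreasing by 1 each time): 13, 16, 18, 19, 19 → 18 → 16.
Colour: repeats blue → green → red, so blue, green, red, blue, green → red → blue.
Putting the parts together: <18,red> and then <16,blue>.

<18,red>, <16,blue>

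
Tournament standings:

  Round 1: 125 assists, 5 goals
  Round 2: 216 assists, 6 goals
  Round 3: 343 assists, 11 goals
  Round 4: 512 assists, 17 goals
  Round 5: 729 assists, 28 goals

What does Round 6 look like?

For the assists, perfect cubes: 5³, 6³, 7³, …: 125, 216, 343, 512, 729 → 1000.
For the goals, each term is the sum of the two before it: 5, 6, 11, 17, 28 → 45.
So the next row is 1000 assists, 45 goals.

1000 assists, 45 goals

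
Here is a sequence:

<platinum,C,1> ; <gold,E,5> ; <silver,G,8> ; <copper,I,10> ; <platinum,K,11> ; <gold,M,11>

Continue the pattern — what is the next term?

Metal: repeats platinum → gold → silver → copper, so platinum, gold, silver, copper, platinum, gold → silver.
Letter: letters move forward 2 places in the alphabet; C, E, G, I, K, M → O.
Third slot: differences are 4, 3, 2, … (decreasing by 1 each time), so 1, 5, 8, 10, 11, 11 → 10.
Combining the parts gives <silver,O,10>.

<silver,O,10>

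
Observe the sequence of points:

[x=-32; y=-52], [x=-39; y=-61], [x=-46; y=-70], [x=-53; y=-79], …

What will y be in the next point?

Y: −9 each step, so -52, -61, -70, -79 → -88.

-88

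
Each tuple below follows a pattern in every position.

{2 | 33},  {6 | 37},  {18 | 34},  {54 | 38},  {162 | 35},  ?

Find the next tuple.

First coordinate goes 2, 6, 18, 54, 162 → 486 (×3 each step).
Second coordinate: alternating steps +4, −3, +4, −3, …; 33, 37, 34, 38, 35 → 39.
So the next tuple is {486 | 39}.

{486 | 39}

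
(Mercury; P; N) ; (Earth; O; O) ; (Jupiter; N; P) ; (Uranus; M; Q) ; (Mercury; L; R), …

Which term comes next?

(Earth; K; S)

Planet — repeats Mercury → Earth → Jupiter → Uranus: Mercury, Earth, Jupiter, Uranus, Mercury → Earth.
First letter — letters move back 1 place in the alphabet: P, O, N, M, L → K.
Second letter: N, O, P, Q, R → S (letters move forward 1 place in the alphabet).
So the next term is (Earth; K; S).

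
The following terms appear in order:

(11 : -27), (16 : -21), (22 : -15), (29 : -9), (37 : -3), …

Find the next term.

(46 : 3)

First slot: differences are 5, 6, 7, … (increasing by 1 each time), so 11, 16, 22, 29, 37 → 46.
Second slot goes -27, -21, -15, -9, -3 → 3 (+6 each step).
So the next term is (46 : 3).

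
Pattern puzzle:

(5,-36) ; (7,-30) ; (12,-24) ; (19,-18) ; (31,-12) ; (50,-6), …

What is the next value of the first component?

First component: each term is the sum of the two before it, so 5, 7, 12, 19, 31, 50 → 81.

81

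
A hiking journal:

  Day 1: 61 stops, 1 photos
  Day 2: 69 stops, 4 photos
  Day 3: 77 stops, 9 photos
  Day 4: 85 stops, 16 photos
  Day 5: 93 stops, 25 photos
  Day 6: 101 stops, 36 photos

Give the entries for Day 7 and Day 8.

Stops — +8 each step: 61, 69, 77, 85, 93, 101 → 109 → 117.
Photos goes 1, 4, 9, 16, 25, 36 → 49 → 64 (perfect squares: 1², 2², 3², …).
So the next two lines are 109 stops, 49 photos and 117 stops, 64 photos.

109 stops, 49 photos; 117 stops, 64 photos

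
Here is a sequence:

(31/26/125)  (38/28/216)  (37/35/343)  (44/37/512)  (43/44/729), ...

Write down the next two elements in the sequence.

(50/46/1000), (49/53/1331)

First coordinate: 31, 38, 37, 44, 43 → 50 → 49 (alternating steps +7, −1, +7, −1, …).
Second coordinate — alternating steps +2, +7, +2, +7, …: 26, 28, 35, 37, 44 → 46 → 53.
Third coordinate — perfect cubes: 5³, 6³, 7³, …: 125, 216, 343, 512, 729 → 1000 → 1331.
Putting the parts together: (50/46/1000) and then (49/53/1331).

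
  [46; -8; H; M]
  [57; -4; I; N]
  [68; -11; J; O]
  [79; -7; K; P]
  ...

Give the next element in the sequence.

First entry — +11 each step: 46, 57, 68, 79 → 90.
Second entry goes -8, -4, -11, -7 → -14 (alternating steps +4, −7, +4, −7, …).
First letter: letters move forward 1 place in the alphabet, so H, I, J, K → L.
Second letter goes M, N, O, P → Q (letters move forward 1 place in the alphabet).
Combining the parts gives [90; -14; L; Q].

[90; -14; L; Q]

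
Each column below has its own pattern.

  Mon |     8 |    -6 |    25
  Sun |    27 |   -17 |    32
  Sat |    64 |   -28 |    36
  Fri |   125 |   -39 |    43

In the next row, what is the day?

Day goes Mon, Sun, Sat, Fri → Thu (runs backward through the weekdays Mon→Sun).

Thu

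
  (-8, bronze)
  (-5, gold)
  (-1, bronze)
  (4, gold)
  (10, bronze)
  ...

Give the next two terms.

(17, gold), (25, bronze)

For the first slot, differences are 3, 4, 5, … (increasing by 1 each time): -8, -5, -1, 4, 10 → 17 → 25.
For the rank, alternates bronze ↔ gold: bronze, gold, bronze, gold, bronze → gold → bronze.
So the next two terms are (17, gold) and (25, bronze).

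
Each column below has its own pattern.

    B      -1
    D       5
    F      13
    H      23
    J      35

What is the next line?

L  49

For the letter, letters move forward 2 places in the alphabet: B, D, F, H, J → L.
Second component goes -1, 5, 13, 23, 35 → 49 (differences are 6, 8, 10, … (increasing by 2 each time)).
Putting it together: L  49.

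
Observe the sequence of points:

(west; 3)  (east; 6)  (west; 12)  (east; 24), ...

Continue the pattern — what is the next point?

Direction goes west, east, west, east → west (alternates west ↔ east).
Second entry — ×2 each step: 3, 6, 12, 24 → 48.
So the next point is (west; 48).

(west; 48)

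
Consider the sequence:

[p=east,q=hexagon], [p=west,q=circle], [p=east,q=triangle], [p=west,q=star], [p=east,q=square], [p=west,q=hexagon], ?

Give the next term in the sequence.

[p=east,q=circle]

P — alternates east ↔ west: east, west, east, west, east, west → east.
Q — repeats hexagon → circle → triangle → star → square: hexagon, circle, triangle, star, square, hexagon → circle.
Combining the parts gives [p=east,q=circle].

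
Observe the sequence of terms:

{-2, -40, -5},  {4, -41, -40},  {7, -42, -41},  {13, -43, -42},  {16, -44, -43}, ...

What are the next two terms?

{22, -45, -44}, {25, -46, -45}

First value goes -2, 4, 7, 13, 16 → 22 → 25 (alternating steps +6, +3, +6, +3, …).
Second value: -40, -41, -42, -43, -44 → -45 → -46 (−1 each step).
Third value: always the previous value of the second value, so -5, -40, -41, -42, -43 → -44 → -45.
Putting the parts together: {22, -45, -44} and then {25, -46, -45}.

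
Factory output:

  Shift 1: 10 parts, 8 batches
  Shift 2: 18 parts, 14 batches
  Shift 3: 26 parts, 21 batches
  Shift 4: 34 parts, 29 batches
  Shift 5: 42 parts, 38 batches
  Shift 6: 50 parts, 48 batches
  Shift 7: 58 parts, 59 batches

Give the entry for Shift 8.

Parts: +8 each step; 10, 18, 26, 34, 42, 50, 58 → 66.
Batches: differences are 6, 7, 8, … (increasing by 1 each time); 8, 14, 21, 29, 38, 48, 59 → 71.
Combining the parts gives 66 parts, 71 batches.

66 parts, 71 batches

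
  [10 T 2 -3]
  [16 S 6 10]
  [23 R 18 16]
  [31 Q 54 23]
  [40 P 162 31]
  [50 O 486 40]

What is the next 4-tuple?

First component: differences are 6, 7, 8, … (increasing by 1 each time); 10, 16, 23, 31, 40, 50 → 61.
For the letter, letters move back 1 place in the alphabet: T, S, R, Q, P, O → N.
For the third component, ×3 each step: 2, 6, 18, 54, 162, 486 → 1458.
Fourth component goes -3, 10, 16, 23, 31, 40 → 50 (always the previous value of the first component).
Combining the parts gives [61 N 1458 50].

[61 N 1458 50]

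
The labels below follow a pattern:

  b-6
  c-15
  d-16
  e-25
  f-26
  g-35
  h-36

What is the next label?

Letter: letters move forward 1 place in the alphabet; b, c, d, e, f, g, h → i.
Second component: 6, 15, 16, 25, 26, 35, 36 → 45 (alternating steps +9, +1, +9, +1, …).
Putting it together: i-45.

i-45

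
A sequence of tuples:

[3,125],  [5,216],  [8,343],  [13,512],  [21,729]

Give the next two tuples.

First component: each term is the sum of the two before it, so 3, 5, 8, 13, 21 → 34 → 55.
Second component: perfect cubes: 5³, 6³, 7³, …; 125, 216, 343, 512, 729 → 1000 → 1331.
So the next two tuples are [34,1000] and [55,1331].

[34,1000], [55,1331]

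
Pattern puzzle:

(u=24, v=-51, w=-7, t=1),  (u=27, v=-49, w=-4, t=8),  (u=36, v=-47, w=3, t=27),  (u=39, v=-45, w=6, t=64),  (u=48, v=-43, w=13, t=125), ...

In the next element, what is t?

T: 1, 8, 27, 64, 125 → 216 (perfect cubes: 1³, 2³, 3³, …).

216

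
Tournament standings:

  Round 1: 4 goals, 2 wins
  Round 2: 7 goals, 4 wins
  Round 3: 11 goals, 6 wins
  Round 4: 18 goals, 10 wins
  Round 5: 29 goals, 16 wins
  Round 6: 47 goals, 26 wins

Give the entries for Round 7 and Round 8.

76 goals, 42 wins; 123 goals, 68 wins

Goals: each term is the sum of the two before it, so 4, 7, 11, 18, 29, 47 → 76 → 123.
Wins — each term is the sum of the two before it: 2, 4, 6, 10, 16, 26 → 42 → 68.
So the next two lines are 76 goals, 42 wins and 123 goals, 68 wins.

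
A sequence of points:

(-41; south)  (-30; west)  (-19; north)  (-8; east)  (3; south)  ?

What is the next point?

(14; west)

First part — +11 each step: -41, -30, -19, -8, 3 → 14.
Direction: south, west, north, east, south → west (repeats south → west → north → east).
So the next point is (14; west).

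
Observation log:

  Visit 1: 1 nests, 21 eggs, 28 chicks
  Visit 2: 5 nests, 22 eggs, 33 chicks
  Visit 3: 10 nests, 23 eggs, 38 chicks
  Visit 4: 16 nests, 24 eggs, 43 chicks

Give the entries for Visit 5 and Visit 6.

Nests — differences are 4, 5, 6, … (increasing by 1 each time): 1, 5, 10, 16 → 23 → 31.
Eggs — +1 each step: 21, 22, 23, 24 → 25 → 26.
Chicks goes 28, 33, 38, 43 → 48 → 53 (+5 each step).
Putting the parts together: 23 nests, 25 eggs, 48 chicks and then 31 nests, 26 eggs, 53 chicks.

23 nests, 25 eggs, 48 chicks; 31 nests, 26 eggs, 53 chicks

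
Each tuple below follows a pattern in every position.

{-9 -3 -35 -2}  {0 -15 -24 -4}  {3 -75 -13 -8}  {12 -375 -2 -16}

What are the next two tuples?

First component goes -9, 0, 3, 12 → 15 → 24 (alternating steps +9, +3, +9, +3, …).
Second component goes -3, -15, -75, -375 → -1875 → -9375 (×5 each step).
Third component: +11 each step; -35, -24, -13, -2 → 9 → 20.
Fourth component: -2, -4, -8, -16 → -32 → -64 (×2 each step).
Putting the parts together: {15 -1875 9 -32} and then {24 -9375 20 -64}.

{15 -1875 9 -32}, {24 -9375 20 -64}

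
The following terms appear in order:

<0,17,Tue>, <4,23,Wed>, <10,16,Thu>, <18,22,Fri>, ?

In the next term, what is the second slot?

Second slot: 17, 23, 16, 22 → 15 (alternating steps +6, −7, +6, −7, …).

15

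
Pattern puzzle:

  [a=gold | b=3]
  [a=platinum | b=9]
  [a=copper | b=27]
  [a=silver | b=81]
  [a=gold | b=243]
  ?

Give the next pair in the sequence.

[a=platinum | b=729]

A: gold, platinum, copper, silver, gold → platinum (repeats gold → platinum → copper → silver).
B — ×3 each step: 3, 9, 27, 81, 243 → 729.
Combining the parts gives [a=platinum | b=729].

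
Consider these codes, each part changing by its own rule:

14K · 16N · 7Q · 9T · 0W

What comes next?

First component — alternating steps +2, −9, +2, −9, …: 14, 16, 7, 9, 0 → 2.
Letter — letters move forward 3 places in the alphabet: K, N, Q, T, W → Z.
So the next code is 2Z.

2Z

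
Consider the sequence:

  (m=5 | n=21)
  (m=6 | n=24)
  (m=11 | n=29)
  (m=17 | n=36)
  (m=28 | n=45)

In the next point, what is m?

M: each term is the sum of the two before it, so 5, 6, 11, 17, 28 → 45.
N goes 21, 24, 29, 36, 45 → 56 (differences are 3, 5, 7, … (increasing by 2 each time)).

45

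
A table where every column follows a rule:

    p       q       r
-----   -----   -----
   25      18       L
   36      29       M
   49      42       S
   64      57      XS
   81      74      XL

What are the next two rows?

Column p: perfect squares: 5², 6², 7², …; 25, 36, 49, 64, 81 → 100 → 121.
Column q goes 18, 29, 42, 57, 74 → 93 → 114 (always 7 less than the column p).
Column r goes L, M, S, XS, XL → L → M (runs backward through clothing sizes XS→XL).
So the next two rows are 100  93  L and 121  114  M.

100  93  L; 121  114  M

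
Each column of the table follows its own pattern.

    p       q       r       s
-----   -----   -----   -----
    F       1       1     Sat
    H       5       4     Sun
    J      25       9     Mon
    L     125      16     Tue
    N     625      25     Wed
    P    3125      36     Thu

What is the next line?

R  15625  49  Fri

Column p goes F, H, J, L, N, P → R (letters move forward 2 places in the alphabet).
Column q: 1, 5, 25, 125, 625, 3125 → 15625 (×5 each step).
Column r — perfect squares: 1², 2², 3², …: 1, 4, 9, 16, 25, 36 → 49.
Column s: runs through the weekdays Mon→Sun; Sat, Sun, Mon, Tue, Wed, Thu → Fri.
Putting it together: R  15625  49  Fri.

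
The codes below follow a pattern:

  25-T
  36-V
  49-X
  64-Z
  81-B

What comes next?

100-D

First component: perfect squares: 5², 6², 7², …; 25, 36, 49, 64, 81 → 100.
Letter: T, V, X, Z, B → D (letters move forward 2 places in the alphabet, wrapping Z→A).
So the next code is 100-D.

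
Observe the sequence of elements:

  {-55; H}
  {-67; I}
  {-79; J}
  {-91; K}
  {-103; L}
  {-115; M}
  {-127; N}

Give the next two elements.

{-139; O}, {-151; P}

First entry — −12 each step: -55, -67, -79, -91, -103, -115, -127 → -139 → -151.
Letter goes H, I, J, K, L, M, N → O → P (letters move forward 1 place in the alphabet).
Putting the parts together: {-139; O} and then {-151; P}.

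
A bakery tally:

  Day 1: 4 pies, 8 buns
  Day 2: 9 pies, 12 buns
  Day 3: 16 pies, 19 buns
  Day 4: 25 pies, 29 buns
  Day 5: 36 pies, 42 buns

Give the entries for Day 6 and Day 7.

Pies goes 4, 9, 16, 25, 36 → 49 → 64 (perfect squares: 2², 3², 4², …).
Buns goes 8, 12, 19, 29, 42 → 58 → 77 (differences are 4, 7, 10, … (increasing by 3 each time)).
Putting the parts together: 49 pies, 58 buns and then 64 pies, 77 buns.

49 pies, 58 buns; 64 pies, 77 buns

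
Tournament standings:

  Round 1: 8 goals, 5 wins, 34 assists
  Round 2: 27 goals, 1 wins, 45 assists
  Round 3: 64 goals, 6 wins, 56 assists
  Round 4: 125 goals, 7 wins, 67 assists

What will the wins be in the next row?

13

Wins: each term is the sum of the two before it; 5, 1, 6, 7 → 13.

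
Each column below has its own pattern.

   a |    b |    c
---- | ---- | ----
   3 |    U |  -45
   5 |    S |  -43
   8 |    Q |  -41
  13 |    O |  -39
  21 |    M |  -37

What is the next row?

For the column a, each term is the sum of the two before it: 3, 5, 8, 13, 21 → 34.
Column b: U, S, Q, O, M → K (letters move back 2 places in the alphabet).
Column c — +2 each step: -45, -43, -41, -39, -37 → -35.
So the next row is 34  K  -35.

34  K  -35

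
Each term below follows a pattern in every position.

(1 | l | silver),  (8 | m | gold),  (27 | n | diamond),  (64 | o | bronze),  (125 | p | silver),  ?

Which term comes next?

First component: perfect cubes: 1³, 2³, 3³, …, so 1, 8, 27, 64, 125 → 216.
For the letter, letters move forward 1 place in the alphabet: l, m, n, o, p → q.
Rank goes silver, gold, diamond, bronze, silver → gold (repeats silver → gold → diamond → bronze).
Combining the parts gives (216 | q | gold).

(216 | q | gold)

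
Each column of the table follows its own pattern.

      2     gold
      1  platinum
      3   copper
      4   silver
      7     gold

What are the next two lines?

11  platinum; 18  copper

First component: each term is the sum of the two before it, so 2, 1, 3, 4, 7 → 11 → 18.
Metal: gold, platinum, copper, silver, gold → platinum → copper (repeats gold → platinum → copper → silver).
Putting the parts together: 11  platinum and then 18  copper.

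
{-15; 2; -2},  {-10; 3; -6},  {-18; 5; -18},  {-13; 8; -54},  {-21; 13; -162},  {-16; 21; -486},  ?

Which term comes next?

First part: alternating steps +5, −8, +5, −8, …; -15, -10, -18, -13, -21, -16 → -24.
Second part: 2, 3, 5, 8, 13, 21 → 34 (each term is the sum of the two before it).
For the third part, ×3 each step: -2, -6, -18, -54, -162, -486 → -1458.
So the next term is {-24; 34; -1458}.

{-24; 34; -1458}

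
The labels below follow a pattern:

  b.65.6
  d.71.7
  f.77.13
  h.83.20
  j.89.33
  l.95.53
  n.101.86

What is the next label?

p.107.139

Letter: letters move forward 2 places in the alphabet; b, d, f, h, j, l, n → p.
Second component: +6 each step; 65, 71, 77, 83, 89, 95, 101 → 107.
Third component — each term is the sum of the two before it: 6, 7, 13, 20, 33, 53, 86 → 139.
Putting it together: p.107.139.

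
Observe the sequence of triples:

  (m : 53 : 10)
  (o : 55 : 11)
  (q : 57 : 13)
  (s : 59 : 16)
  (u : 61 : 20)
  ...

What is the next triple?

(w : 63 : 25)

Letter: letters move forward 2 places in the alphabet; m, o, q, s, u → w.
Second coordinate: +2 each step; 53, 55, 57, 59, 61 → 63.
For the third coordinate, differences are 1, 2, 3, … (increasing by 1 each time): 10, 11, 13, 16, 20 → 25.
Combining the parts gives (w : 63 : 25).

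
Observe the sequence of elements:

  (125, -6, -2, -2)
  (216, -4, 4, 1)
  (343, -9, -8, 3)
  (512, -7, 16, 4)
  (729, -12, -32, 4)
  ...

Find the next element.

(1000, -10, 64, 3)

First slot — perfect cubes: 5³, 6³, 7³, …: 125, 216, 343, 512, 729 → 1000.
Second slot: alternating steps +2, −5, +2, −5, …; -6, -4, -9, -7, -12 → -10.
For the third slot, ×(-2) each step: -2, 4, -8, 16, -32 → 64.
Fourth slot — differences are 3, 2, 1, … (decreasing by 1 each time): -2, 1, 3, 4, 4 → 3.
Combining the parts gives (1000, -10, 64, 3).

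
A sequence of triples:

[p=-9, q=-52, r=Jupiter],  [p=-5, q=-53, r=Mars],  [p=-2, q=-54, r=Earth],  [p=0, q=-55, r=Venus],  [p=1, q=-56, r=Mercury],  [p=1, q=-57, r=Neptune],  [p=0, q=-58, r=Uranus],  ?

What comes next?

P: differences are 4, 3, 2, … (decreasing by 1 each time); -9, -5, -2, 0, 1, 1, 0 → -2.
Q — −1 each step: -52, -53, -54, -55, -56, -57, -58 → -59.
R goes Jupiter, Mars, Earth, Venus, Mercury, Neptune, Uranus → Saturn (runs backward through the planets Mercury→Neptune).
Putting it together: [p=-2, q=-59, r=Saturn].

[p=-2, q=-59, r=Saturn]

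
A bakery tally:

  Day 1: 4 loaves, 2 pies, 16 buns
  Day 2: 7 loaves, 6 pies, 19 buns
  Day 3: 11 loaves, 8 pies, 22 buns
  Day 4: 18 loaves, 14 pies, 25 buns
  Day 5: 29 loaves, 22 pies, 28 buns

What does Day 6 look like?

Loaves: each term is the sum of the two before it; 4, 7, 11, 18, 29 → 47.
Pies: 2, 6, 8, 14, 22 → 36 (each term is the sum of the two before it).
For the buns, +3 each step: 16, 19, 22, 25, 28 → 31.
Putting it together: 47 loaves, 36 pies, 31 buns.

47 loaves, 36 pies, 31 buns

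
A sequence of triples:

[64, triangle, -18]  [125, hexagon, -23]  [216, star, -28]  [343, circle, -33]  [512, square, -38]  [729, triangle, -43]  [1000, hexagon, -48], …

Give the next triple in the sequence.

First coordinate: 64, 125, 216, 343, 512, 729, 1000 → 1331 (perfect cubes: 4³, 5³, 6³, …).
Shape goes triangle, hexagon, star, circle, square, triangle, hexagon → star (repeats triangle → hexagon → star → circle → square).
Third coordinate: −5 each step, so -18, -23, -28, -33, -38, -43, -48 → -53.
So the next triple is [1331, star, -53].

[1331, star, -53]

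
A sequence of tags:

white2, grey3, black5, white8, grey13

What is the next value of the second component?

Second component goes 2, 3, 5, 8, 13 → 21 (each term is the sum of the two before it).

21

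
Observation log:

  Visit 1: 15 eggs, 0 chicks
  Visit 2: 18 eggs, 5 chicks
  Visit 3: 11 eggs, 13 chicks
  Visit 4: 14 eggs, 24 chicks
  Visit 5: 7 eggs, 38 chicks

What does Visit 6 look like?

10 eggs, 55 chicks

Eggs: alternating steps +3, −7, +3, −7, …, so 15, 18, 11, 14, 7 → 10.
Chicks — differences are 5, 8, 11, … (increasing by 3 each time): 0, 5, 13, 24, 38 → 55.
So the next record is 10 eggs, 55 chicks.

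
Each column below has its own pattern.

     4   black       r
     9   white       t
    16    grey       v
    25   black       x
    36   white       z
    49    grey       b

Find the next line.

64  black  d

First component: perfect squares: 2², 3², 4², …, so 4, 9, 16, 25, 36, 49 → 64.
Shade: repeats black → white → grey, so black, white, grey, black, white, grey → black.
Letter: letters move forward 2 places in the alphabet, wrapping Z→A; r, t, v, x, z, b → d.
Combining the parts gives 64  black  d.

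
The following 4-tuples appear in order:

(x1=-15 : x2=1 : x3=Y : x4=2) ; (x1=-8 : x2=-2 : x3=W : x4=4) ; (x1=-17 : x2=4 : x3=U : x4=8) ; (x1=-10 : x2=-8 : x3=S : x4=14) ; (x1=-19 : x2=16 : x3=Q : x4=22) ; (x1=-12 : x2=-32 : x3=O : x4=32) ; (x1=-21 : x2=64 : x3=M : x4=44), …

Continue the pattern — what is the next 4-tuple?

X1 goes -15, -8, -17, -10, -19, -12, -21 → -14 (alternating steps +7, −9, +7, −9, …).
For the x2, ×(-2) each step: 1, -2, 4, -8, 16, -32, 64 → -128.
X3 goes Y, W, U, S, Q, O, M → K (letters move back 2 places in the alphabet).
For the x4, differences are 2, 4, 6, … (increasing by 2 each time): 2, 4, 8, 14, 22, 32, 44 → 58.
Combining the parts gives (x1=-14 : x2=-128 : x3=K : x4=58).

(x1=-14 : x2=-128 : x3=K : x4=58)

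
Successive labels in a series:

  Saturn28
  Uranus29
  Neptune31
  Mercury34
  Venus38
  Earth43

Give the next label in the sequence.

Planet goes Saturn, Uranus, Neptune, Mercury, Venus, Earth → Mars (runs through the planets Mercury→Neptune).
Second component: differences are 1, 2, 3, … (increasing by 1 each time), so 28, 29, 31, 34, 38, 43 → 49.
So the next label is Mars49.

Mars49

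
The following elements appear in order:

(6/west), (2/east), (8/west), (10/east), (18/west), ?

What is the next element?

(28/east)

First part: each term is the sum of the two before it; 6, 2, 8, 10, 18 → 28.
Direction goes west, east, west, east, west → east (alternates west ↔ east).
Combining the parts gives (28/east).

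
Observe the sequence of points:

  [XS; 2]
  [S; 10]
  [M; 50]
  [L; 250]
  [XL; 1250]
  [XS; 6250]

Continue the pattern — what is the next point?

[S; 31250]

Size: XS, S, M, L, XL, XS → S (repeats XS → S → M → L → XL).
Second value goes 2, 10, 50, 250, 1250, 6250 → 31250 (×5 each step).
Combining the parts gives [S; 31250].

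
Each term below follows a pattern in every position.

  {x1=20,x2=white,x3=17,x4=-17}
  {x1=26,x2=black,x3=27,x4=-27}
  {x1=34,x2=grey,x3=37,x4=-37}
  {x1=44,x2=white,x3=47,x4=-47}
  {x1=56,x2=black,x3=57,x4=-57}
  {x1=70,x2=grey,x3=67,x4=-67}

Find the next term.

X1: 20, 26, 34, 44, 56, 70 → 86 (differences are 6, 8, 10, … (increasing by 2 each time)).
X2: repeats white → black → grey, so white, black, grey, white, black, grey → white.
For the x3, +10 each step: 17, 27, 37, 47, 57, 67 → 77.
For the x4, always the negative of the x3: -17, -27, -37, -47, -57, -67 → -77.
Putting it together: {x1=86,x2=white,x3=77,x4=-77}.

{x1=86,x2=white,x3=77,x4=-77}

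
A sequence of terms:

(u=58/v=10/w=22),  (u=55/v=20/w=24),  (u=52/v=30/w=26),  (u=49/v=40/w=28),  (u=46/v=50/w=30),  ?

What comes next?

U: −3 each step; 58, 55, 52, 49, 46 → 43.
For the v, +10 each step: 10, 20, 30, 40, 50 → 60.
For the w, +2 each step: 22, 24, 26, 28, 30 → 32.
Combining the parts gives (u=43/v=60/w=32).

(u=43/v=60/w=32)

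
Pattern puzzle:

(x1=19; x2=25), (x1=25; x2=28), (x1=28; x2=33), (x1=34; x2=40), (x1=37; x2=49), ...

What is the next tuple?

X1 goes 19, 25, 28, 34, 37 → 43 (alternating steps +6, +3, +6, +3, …).
X2 goes 25, 28, 33, 40, 49 → 60 (differences are 3, 5, 7, … (increasing by 2 each time)).
So the next tuple is (x1=43; x2=60).

(x1=43; x2=60)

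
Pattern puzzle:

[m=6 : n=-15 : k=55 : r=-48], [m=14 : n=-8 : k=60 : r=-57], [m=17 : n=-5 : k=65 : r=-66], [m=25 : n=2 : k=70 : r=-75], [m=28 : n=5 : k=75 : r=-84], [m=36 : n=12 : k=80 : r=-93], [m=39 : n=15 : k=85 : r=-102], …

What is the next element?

M goes 6, 14, 17, 25, 28, 36, 39 → 47 (alternating steps +8, +3, +8, +3, …).
N: -15, -8, -5, 2, 5, 12, 15 → 22 (alternating steps +7, +3, +7, +3, …).
K: +5 each step; 55, 60, 65, 70, 75, 80, 85 → 90.
R goes -48, -57, -66, -75, -84, -93, -102 → -111 (−9 each step).
Putting it together: [m=47 : n=22 : k=90 : r=-111].

[m=47 : n=22 : k=90 : r=-111]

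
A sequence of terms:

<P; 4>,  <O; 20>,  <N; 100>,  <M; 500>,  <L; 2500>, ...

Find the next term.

<K; 12500>

Letter: P, O, N, M, L → K (letters move back 1 place in the alphabet).
Second value: 4, 20, 100, 500, 2500 → 12500 (×5 each step).
So the next term is <K; 12500>.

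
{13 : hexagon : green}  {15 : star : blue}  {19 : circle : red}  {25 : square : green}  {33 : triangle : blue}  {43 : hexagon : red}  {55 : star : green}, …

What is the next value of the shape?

Shape: repeats hexagon → star → circle → square → triangle; hexagon, star, circle, square, triangle, hexagon, star → circle.

circle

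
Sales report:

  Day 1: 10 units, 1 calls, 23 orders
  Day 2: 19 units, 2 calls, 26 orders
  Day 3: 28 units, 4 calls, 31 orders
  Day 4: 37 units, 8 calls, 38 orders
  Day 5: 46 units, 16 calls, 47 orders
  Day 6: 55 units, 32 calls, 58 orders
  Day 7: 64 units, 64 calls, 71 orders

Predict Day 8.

73 units, 128 calls, 86 orders

For the units, +9 each step: 10, 19, 28, 37, 46, 55, 64 → 73.
For the calls, ×2 each step: 1, 2, 4, 8, 16, 32, 64 → 128.
Orders: 23, 26, 31, 38, 47, 58, 71 → 86 (differences are 3, 5, 7, … (increasing by 2 each time)).
Combining the parts gives 73 units, 128 calls, 86 orders.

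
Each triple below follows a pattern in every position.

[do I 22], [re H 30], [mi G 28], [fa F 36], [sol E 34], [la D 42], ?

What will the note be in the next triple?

Note: do, re, mi, fa, sol, la → ti (runs through the solfège scale do→ti).

ti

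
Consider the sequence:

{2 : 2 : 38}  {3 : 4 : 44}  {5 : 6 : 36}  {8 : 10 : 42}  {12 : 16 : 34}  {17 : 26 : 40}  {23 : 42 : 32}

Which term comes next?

{30 : 68 : 38}

First entry: 2, 3, 5, 8, 12, 17, 23 → 30 (differences are 1, 2, 3, … (increasing by 1 each time)).
Second entry: 2, 4, 6, 10, 16, 26, 42 → 68 (each term is the sum of the two before it).
Third entry: 38, 44, 36, 42, 34, 40, 32 → 38 (alternating steps +6, −8, +6, −8, …).
So the next term is {30 : 68 : 38}.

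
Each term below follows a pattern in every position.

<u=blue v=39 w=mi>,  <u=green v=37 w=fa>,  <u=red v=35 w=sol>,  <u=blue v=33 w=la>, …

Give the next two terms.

U goes blue, green, red, blue → green → red (repeats blue → green → red).
V: −2 each step, so 39, 37, 35, 33 → 31 → 29.
W: mi, fa, sol, la → ti → do (runs through the solfège scale do→ti).
So the next two terms are <u=green v=31 w=ti> and <u=red v=29 w=do>.

<u=green v=31 w=ti>, <u=red v=29 w=do>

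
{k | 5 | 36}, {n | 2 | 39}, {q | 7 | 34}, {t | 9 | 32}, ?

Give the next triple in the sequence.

{w | 16 | 25}

Letter: letters move forward 3 places in the alphabet, so k, n, q, t → w.
Second part — each term is the sum of the two before it: 5, 2, 7, 9 → 16.
Third part — together with the second part always sums to 41: 36, 39, 34, 32 → 25.
Putting it together: {w | 16 | 25}.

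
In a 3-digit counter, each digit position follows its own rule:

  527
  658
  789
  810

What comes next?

941

First digit goes 5, 6, 7, 8 → 9 (+1 each step, mod 10).
Second digit — +3 each step, mod 10: 2, 5, 8, 1 → 4.
Third digit: +1 each step, mod 10; 7, 8, 9, 0 → 1.
Combining the parts gives 941.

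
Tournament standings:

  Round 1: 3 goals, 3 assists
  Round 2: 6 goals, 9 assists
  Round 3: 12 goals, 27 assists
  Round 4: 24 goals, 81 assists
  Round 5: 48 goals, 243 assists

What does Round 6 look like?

96 goals, 729 assists

For the goals, ×2 each step: 3, 6, 12, 24, 48 → 96.
Assists: 3, 9, 27, 81, 243 → 729 (×3 each step).
So the next line is 96 goals, 729 assists.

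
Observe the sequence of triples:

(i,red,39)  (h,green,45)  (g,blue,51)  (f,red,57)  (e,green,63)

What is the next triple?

Letter: letters move back 1 place in the alphabet; i, h, g, f, e → d.
Colour: red, green, blue, red, green → blue (repeats red → green → blue).
Third coordinate: +6 each step, so 39, 45, 51, 57, 63 → 69.
So the next triple is (d,blue,69).

(d,blue,69)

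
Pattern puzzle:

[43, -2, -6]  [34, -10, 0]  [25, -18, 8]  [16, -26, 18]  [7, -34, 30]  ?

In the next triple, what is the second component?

Second component goes -2, -10, -18, -26, -34 → -42 (−8 each step).

-42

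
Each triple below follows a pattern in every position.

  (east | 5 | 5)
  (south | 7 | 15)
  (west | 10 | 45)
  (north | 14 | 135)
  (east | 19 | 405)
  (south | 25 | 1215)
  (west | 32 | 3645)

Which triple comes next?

Direction: repeats east → south → west → north, so east, south, west, north, east, south, west → north.
Second part — differences are 2, 3, 4, … (increasing by 1 each time): 5, 7, 10, 14, 19, 25, 32 → 40.
Third part — ×3 each step: 5, 15, 45, 135, 405, 1215, 3645 → 10935.
Putting it together: (north | 40 | 10935).

(north | 40 | 10935)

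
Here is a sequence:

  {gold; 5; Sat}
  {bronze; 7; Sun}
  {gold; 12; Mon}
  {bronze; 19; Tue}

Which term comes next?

{gold; 31; Wed}

Rank: gold, bronze, gold, bronze → gold (alternates gold ↔ bronze).
Second slot: each term is the sum of the two before it; 5, 7, 12, 19 → 31.
Day — runs through the weekdays Mon→Sun: Sat, Sun, Mon, Tue → Wed.
So the next term is {gold; 31; Wed}.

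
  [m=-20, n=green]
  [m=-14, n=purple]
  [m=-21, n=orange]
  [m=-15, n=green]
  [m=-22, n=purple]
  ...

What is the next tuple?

M goes -20, -14, -21, -15, -22 → -16 (alternating steps +6, −7, +6, −7, …).
N — repeats green → purple → orange: green, purple, orange, green, purple → orange.
Putting it together: [m=-16, n=orange].

[m=-16, n=orange]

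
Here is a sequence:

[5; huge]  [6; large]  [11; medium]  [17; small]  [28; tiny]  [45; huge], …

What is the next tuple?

[73; large]

First entry goes 5, 6, 11, 17, 28, 45 → 73 (each term is the sum of the two before it).
Size — repeats huge → large → medium → small → tiny: huge, large, medium, small, tiny, huge → large.
So the next tuple is [73; large].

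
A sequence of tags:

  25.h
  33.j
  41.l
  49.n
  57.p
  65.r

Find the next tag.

73.t

For the first component, +8 each step: 25, 33, 41, 49, 57, 65 → 73.
Letter: letters move forward 2 places in the alphabet, so h, j, l, n, p, r → t.
Combining the parts gives 73.t.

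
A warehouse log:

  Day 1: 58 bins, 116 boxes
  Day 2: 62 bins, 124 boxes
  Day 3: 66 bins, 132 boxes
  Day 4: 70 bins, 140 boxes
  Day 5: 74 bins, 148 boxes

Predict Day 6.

Bins: +4 each step; 58, 62, 66, 70, 74 → 78.
Boxes: 116, 124, 132, 140, 148 → 156 (always 2 × the bins).
Combining the parts gives 78 bins, 156 boxes.

78 bins, 156 boxes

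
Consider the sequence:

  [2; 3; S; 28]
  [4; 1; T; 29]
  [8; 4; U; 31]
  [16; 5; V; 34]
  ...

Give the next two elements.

[32; 9; W; 38], [64; 14; X; 43]

First part: ×2 each step, so 2, 4, 8, 16 → 32 → 64.
Second part: 3, 1, 4, 5 → 9 → 14 (each term is the sum of the two before it).
Letter: letters move forward 1 place in the alphabet, so S, T, U, V → W → X.
Fourth part: differences are 1, 2, 3, … (increasing by 1 each time); 28, 29, 31, 34 → 38 → 43.
Putting the parts together: [32; 9; W; 38] and then [64; 14; X; 43].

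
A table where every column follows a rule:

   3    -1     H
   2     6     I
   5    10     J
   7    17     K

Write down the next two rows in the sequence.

12  21  L; 19  28  M

First component — each term is the sum of the two before it: 3, 2, 5, 7 → 12 → 19.
Second component: -1, 6, 10, 17 → 21 → 28 (alternating steps +7, +4, +7, +4, …).
Letter — letters move forward 1 place in the alphabet: H, I, J, K → L → M.
So the next two rows are 12  21  L and 19  28  M.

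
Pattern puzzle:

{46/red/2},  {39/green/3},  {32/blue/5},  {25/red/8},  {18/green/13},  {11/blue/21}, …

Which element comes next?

{4/red/34}

First slot: −7 each step, so 46, 39, 32, 25, 18, 11 → 4.
Colour goes red, green, blue, red, green, blue → red (repeats red → green → blue).
Third slot: each term is the sum of the two before it; 2, 3, 5, 8, 13, 21 → 34.
Putting it together: {4/red/34}.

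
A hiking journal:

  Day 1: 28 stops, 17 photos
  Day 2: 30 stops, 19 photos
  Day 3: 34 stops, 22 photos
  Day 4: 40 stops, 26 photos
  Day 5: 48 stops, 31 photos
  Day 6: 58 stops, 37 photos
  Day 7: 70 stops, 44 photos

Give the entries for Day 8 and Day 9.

84 stops, 52 photos; 100 stops, 61 photos

Stops — differences are 2, 4, 6, … (increasing by 2 each time): 28, 30, 34, 40, 48, 58, 70 → 84 → 100.
Photos: differences are 2, 3, 4, … (increasing by 1 each time); 17, 19, 22, 26, 31, 37, 44 → 52 → 61.
So the next two rows are 84 stops, 52 photos and 100 stops, 61 photos.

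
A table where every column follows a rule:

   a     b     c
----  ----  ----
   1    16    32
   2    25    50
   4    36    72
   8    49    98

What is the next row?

16  64  128

Column a goes 1, 2, 4, 8 → 16 (×2 each step).
For the column b, perfect squares: 4², 5², 6², …: 16, 25, 36, 49 → 64.
Column c — always 2 × the column b: 32, 50, 72, 98 → 128.
Combining the parts gives 16  64  128.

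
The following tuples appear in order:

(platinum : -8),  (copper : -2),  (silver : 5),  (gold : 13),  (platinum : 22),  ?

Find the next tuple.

Metal — repeats platinum → copper → silver → gold: platinum, copper, silver, gold, platinum → copper.
Second coordinate goes -8, -2, 5, 13, 22 → 32 (differences are 6, 7, 8, … (increasing by 1 each time)).
Combining the parts gives (copper : 32).

(copper : 32)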